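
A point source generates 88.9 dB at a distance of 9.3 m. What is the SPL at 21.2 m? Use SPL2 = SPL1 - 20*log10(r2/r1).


r2/r1 = 21.2/9.3 = 2.27957
Correction = 20*log10(2.27957) = 7.15706 dB
SPL2 = 88.9 - 7.15706 = 81.743 dB


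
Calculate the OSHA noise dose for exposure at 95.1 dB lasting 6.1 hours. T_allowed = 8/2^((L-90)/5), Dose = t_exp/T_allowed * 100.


T_allowed = 8 / 2^((95.1 - 90)/5) = 3.94493 hr
Dose = 6.1 / 3.94493 * 100 = 154.63 %


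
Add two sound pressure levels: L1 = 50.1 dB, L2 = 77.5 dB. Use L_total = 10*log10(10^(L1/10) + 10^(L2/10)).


10^(50.1/10) = 102329
10^(77.5/10) = 5.62341e+07
Sum = 102329 + 5.62341e+07 = 5.63364e+07
L_total = 10*log10(5.63364e+07) = 77.508 dB


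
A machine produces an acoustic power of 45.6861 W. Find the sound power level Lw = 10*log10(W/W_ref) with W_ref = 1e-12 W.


W / W_ref = 45.6861 / 1e-12 = 4.56861e+13
Lw = 10 * log10(4.56861e+13) = 136.6 dB


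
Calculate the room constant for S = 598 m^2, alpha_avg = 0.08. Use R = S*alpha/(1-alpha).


R = 598 * 0.08 / (1 - 0.08) = 52 m^2


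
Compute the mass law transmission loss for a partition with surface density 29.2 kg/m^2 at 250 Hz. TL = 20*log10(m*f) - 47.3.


m * f = 29.2 * 250 = 7300
20*log10(7300) = 77.2665 dB
TL = 77.2665 - 47.3 = 29.966 dB


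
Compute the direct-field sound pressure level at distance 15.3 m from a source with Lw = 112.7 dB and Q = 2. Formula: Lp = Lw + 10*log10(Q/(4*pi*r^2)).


4*pi*r^2 = 4*pi*15.3^2 = 2941.66 m^2
Q / (4*pi*r^2) = 2 / 2941.66 = 0.000679888
Lp = 112.7 + 10*log10(0.000679888) = 81.024 dB


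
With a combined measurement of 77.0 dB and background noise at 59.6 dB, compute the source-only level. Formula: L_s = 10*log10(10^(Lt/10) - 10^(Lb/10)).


10^(77.0/10) = 5.01187e+07
10^(59.6/10) = 912011
Difference = 5.01187e+07 - 912011 = 4.92067e+07
L_source = 10*log10(4.92067e+07) = 76.92 dB


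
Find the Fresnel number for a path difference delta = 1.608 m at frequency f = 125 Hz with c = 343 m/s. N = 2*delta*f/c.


N = 2*delta*f/c = 2*delta/lambda, where lambda = c/f
lambda = 343 / 125 = 2.744 m
N = 2 * 1.608 / 2.744 = 1.172


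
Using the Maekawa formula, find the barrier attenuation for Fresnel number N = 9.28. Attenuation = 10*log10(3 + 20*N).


3 + 20*N = 3 + 20*9.28 = 188.6
Att = 10*log10(188.6) = 22.755 dB


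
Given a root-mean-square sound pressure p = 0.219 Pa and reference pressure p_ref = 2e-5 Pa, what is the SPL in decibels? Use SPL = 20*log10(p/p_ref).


p / p_ref = 0.219 / 2e-5 = 10950
SPL = 20 * log10(10950) = 80.788 dB


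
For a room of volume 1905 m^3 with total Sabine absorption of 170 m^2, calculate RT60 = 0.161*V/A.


RT60 = 0.161 * 1905 / 170 = 1.8041 s


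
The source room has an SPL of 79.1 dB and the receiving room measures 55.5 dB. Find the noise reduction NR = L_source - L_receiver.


NR = L_source - L_receiver (difference between source and receiving room levels)
NR = 79.1 - 55.5 = 23.6 dB


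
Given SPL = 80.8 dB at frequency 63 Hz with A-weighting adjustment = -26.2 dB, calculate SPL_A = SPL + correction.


A-weighting table: 63 Hz -> -26.2 dB correction
SPL_A = SPL + correction = 80.8 + (-26.2) = 54.6 dBA


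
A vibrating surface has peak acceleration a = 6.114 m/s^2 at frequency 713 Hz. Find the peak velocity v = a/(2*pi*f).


omega = 2*pi*f = 2*pi*713 = 4479.91 rad/s
v = a / omega = 6.114 / 4479.91 = 0.0013648 m/s


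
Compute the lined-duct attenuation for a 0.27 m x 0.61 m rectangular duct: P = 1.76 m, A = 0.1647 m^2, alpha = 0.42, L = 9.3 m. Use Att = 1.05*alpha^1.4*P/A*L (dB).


alpha^1.4 = 0.42^1.4 = 0.296858
Attenuation rate = 1.05 * alpha^1.4 * P / A
= 1.05 * 0.296858 * 1.76 / 0.1647 = 3.33087 dB/m
Total Att = 3.33087 * 9.3 = 30.977 dB


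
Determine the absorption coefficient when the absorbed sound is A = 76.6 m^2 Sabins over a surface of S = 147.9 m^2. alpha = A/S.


Absorption coefficient = absorbed power / incident power
alpha = A / S = 76.6 / 147.9 = 0.51792


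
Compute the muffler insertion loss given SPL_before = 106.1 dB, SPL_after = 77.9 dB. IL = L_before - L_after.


Insertion loss = SPL without muffler - SPL with muffler
IL = 106.1 - 77.9 = 28.2 dB


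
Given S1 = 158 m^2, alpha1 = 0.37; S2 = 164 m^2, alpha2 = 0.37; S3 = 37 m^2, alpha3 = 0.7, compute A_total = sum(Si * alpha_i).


158 * 0.37 = 58.46
164 * 0.37 = 60.68
37 * 0.7 = 25.9
A_total = 58.46 + 60.68 + 25.9 = 145.04 m^2


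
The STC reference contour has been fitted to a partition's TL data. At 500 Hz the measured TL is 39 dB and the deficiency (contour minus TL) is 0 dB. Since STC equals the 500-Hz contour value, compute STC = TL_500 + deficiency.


By ASTM E413, STC = value of the fitted reference contour at 500 Hz.
Contour value at 500 Hz = TL_500 + deficiency = 39 + 0 = 39
STC = 39


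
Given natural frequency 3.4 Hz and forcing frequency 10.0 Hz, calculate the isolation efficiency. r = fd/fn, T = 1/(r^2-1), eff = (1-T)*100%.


r = 10.0 / 3.4 = 2.94118
r^2 - 1 = 2.94118^2 - 1 = 7.65054
T = 1/7.65054 = 0.13071
Efficiency = (1 - 0.13071)*100 = 86.929 %


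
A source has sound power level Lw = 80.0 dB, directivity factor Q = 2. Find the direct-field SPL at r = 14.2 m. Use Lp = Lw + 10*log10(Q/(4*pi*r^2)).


4*pi*r^2 = 4*pi*14.2^2 = 2533.88 m^2
Q / (4*pi*r^2) = 2 / 2533.88 = 0.000789303
Lp = 80.0 + 10*log10(0.000789303) = 48.972 dB


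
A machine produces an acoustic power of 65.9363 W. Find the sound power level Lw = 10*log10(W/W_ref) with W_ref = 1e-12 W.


W / W_ref = 65.9363 / 1e-12 = 6.59363e+13
Lw = 10 * log10(6.59363e+13) = 138.19 dB


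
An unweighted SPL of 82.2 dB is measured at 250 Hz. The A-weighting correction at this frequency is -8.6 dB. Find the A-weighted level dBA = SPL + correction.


A-weighting table: 250 Hz -> -8.6 dB correction
SPL_A = SPL + correction = 82.2 + (-8.6) = 73.6 dBA


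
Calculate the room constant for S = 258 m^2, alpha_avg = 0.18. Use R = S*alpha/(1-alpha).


R = 258 * 0.18 / (1 - 0.18) = 56.634 m^2


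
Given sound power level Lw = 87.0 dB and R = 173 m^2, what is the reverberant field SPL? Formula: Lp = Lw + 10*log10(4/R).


4/R = 4/173 = 0.0231214
Lp = 87.0 + 10*log10(0.0231214) = 70.64 dB


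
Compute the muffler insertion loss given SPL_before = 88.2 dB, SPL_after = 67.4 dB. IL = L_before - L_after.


Insertion loss = SPL without muffler - SPL with muffler
IL = 88.2 - 67.4 = 20.8 dB


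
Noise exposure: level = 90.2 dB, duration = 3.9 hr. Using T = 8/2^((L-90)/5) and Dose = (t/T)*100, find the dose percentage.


T_allowed = 8 / 2^((90.2 - 90)/5) = 7.78124 hr
Dose = 3.9 / 7.78124 * 100 = 50.121 %


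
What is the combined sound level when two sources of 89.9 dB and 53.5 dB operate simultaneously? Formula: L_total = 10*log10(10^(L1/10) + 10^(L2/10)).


10^(89.9/10) = 9.77237e+08
10^(53.5/10) = 223872
Sum = 9.77237e+08 + 223872 = 9.77461e+08
L_total = 10*log10(9.77461e+08) = 89.901 dB


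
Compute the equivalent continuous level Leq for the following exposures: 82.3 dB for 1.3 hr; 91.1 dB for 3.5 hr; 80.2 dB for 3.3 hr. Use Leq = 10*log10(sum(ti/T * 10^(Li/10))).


T_total = 1.3 + 3.5 + 3.3 = 8.1 hr
(1.3/8.1) * 10^(82.3/10) = 2.72558e+07
(3.5/8.1) * 10^(91.1/10) = 5.56651e+08
(3.3/8.1) * 10^(80.2/10) = 4.26608e+07
Sum = 2.72558e+07 + 5.56651e+08 + 4.26608e+07 = 6.26568e+08
Leq = 10*log10(6.26568e+08) = 87.97 dB


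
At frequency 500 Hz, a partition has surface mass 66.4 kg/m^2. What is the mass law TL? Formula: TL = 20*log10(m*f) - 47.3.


m * f = 66.4 * 500 = 33200
20*log10(33200) = 90.4228 dB
TL = 90.4228 - 47.3 = 43.123 dB


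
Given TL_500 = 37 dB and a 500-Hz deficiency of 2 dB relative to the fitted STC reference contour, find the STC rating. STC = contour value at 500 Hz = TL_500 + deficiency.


By ASTM E413, STC = value of the fitted reference contour at 500 Hz.
Contour value at 500 Hz = TL_500 + deficiency = 37 + 2 = 39
STC = 39


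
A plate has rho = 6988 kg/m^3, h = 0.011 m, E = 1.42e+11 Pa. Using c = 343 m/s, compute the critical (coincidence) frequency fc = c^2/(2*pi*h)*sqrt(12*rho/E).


12*rho/E = 12*6988/1.42e+11 = 5.90535e-07
sqrt(12*rho/E) = sqrt(5.90535e-07) = 0.000768463
c^2/(2*pi*h) = 343^2/(2*pi*0.011) = 1.70222e+06
fc = 1.70222e+06 * 0.000768463 = 1308.1 Hz


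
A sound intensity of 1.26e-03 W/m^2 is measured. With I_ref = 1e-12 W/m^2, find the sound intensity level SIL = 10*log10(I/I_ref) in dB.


I / I_ref = 1.26e-03 / 1e-12 = 1.26e+09
SIL = 10 * log10(1.26e+09) = 91.004 dB


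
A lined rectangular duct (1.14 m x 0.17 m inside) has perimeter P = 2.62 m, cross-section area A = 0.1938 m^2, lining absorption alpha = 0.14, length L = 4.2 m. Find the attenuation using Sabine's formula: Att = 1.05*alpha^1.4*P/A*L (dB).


alpha^1.4 = 0.14^1.4 = 0.0637645
Attenuation rate = 1.05 * alpha^1.4 * P / A
= 1.05 * 0.0637645 * 2.62 / 0.1938 = 0.90514 dB/m
Total Att = 0.90514 * 4.2 = 3.8016 dB


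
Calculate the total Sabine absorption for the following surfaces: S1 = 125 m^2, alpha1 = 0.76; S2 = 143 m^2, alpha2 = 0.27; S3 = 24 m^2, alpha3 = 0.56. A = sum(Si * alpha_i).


125 * 0.76 = 95
143 * 0.27 = 38.61
24 * 0.56 = 13.44
A_total = 95 + 38.61 + 13.44 = 147.05 m^2


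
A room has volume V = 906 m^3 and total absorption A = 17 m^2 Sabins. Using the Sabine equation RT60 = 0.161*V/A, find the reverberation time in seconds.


RT60 = 0.161 * 906 / 17 = 8.5804 s


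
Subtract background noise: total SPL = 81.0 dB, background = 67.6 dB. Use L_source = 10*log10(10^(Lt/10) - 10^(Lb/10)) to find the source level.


10^(81.0/10) = 1.25893e+08
10^(67.6/10) = 5.7544e+06
Difference = 1.25893e+08 - 5.7544e+06 = 1.20139e+08
L_source = 10*log10(1.20139e+08) = 80.797 dB


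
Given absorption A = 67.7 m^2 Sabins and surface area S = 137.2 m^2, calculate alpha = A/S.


Absorption coefficient = absorbed power / incident power
alpha = A / S = 67.7 / 137.2 = 0.49344


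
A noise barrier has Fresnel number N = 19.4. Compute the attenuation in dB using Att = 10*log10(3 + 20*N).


3 + 20*N = 3 + 20*19.4 = 391
Att = 10*log10(391) = 25.922 dB


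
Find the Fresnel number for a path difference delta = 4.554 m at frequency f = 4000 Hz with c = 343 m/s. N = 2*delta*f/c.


N = 2*delta*f/c = 2*delta/lambda, where lambda = c/f
lambda = 343 / 4000 = 0.08575 m
N = 2 * 4.554 / 0.08575 = 106.22


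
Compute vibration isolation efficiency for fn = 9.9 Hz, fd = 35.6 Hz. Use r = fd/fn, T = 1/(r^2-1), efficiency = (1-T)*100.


r = 35.6 / 9.9 = 3.59596
r^2 - 1 = 3.59596^2 - 1 = 11.9309
T = 1/11.9309 = 0.083816
Efficiency = (1 - 0.083816)*100 = 91.618 %


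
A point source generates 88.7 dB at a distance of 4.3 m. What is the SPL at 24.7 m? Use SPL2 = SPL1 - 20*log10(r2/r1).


r2/r1 = 24.7/4.3 = 5.74419
Correction = 20*log10(5.74419) = 15.1846 dB
SPL2 = 88.7 - 15.1846 = 73.515 dB


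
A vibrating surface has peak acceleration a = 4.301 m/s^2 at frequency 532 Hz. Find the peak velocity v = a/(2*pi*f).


omega = 2*pi*f = 2*pi*532 = 3342.65 rad/s
v = a / omega = 4.301 / 3342.65 = 0.0012867 m/s


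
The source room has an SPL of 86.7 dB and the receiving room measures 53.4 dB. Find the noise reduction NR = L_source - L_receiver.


NR = L_source - L_receiver (difference between source and receiving room levels)
NR = 86.7 - 53.4 = 33.3 dB


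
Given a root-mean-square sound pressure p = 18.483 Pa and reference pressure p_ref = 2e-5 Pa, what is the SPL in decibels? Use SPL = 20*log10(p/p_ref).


p / p_ref = 18.483 / 2e-5 = 924150
SPL = 20 * log10(924150) = 119.31 dB


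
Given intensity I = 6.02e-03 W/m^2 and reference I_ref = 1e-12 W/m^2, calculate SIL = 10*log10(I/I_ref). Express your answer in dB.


I / I_ref = 6.02e-03 / 1e-12 = 6.02e+09
SIL = 10 * log10(6.02e+09) = 97.796 dB


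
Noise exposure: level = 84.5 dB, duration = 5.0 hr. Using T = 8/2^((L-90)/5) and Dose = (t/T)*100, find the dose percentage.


T_allowed = 8 / 2^((84.5 - 90)/5) = 17.1484 hr
Dose = 5.0 / 17.1484 * 100 = 29.157 %


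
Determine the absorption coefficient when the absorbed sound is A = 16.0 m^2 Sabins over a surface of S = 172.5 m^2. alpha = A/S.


Absorption coefficient = absorbed power / incident power
alpha = A / S = 16.0 / 172.5 = 0.092754


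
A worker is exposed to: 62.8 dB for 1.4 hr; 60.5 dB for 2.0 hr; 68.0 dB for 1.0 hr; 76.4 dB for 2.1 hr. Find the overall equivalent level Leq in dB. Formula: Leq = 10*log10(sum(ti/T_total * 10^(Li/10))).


T_total = 1.4 + 2.0 + 1.0 + 2.1 = 6.5 hr
(1.4/6.5) * 10^(62.8/10) = 410407
(2.0/6.5) * 10^(60.5/10) = 345236
(1.0/6.5) * 10^(68.0/10) = 970704
(2.1/6.5) * 10^(76.4/10) = 1.41028e+07
Sum = 410407 + 345236 + 970704 + 1.41028e+07 = 1.58291e+07
Leq = 10*log10(1.58291e+07) = 71.995 dB


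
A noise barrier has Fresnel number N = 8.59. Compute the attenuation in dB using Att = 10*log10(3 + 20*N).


3 + 20*N = 3 + 20*8.59 = 174.8
Att = 10*log10(174.8) = 22.425 dB


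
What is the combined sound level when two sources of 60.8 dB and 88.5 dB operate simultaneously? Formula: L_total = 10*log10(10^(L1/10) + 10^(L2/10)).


10^(60.8/10) = 1.20226e+06
10^(88.5/10) = 7.07946e+08
Sum = 1.20226e+06 + 7.07946e+08 = 7.09148e+08
L_total = 10*log10(7.09148e+08) = 88.507 dB


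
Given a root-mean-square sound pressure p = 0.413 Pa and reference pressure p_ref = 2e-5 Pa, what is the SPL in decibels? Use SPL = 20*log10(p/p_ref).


p / p_ref = 0.413 / 2e-5 = 20650
SPL = 20 * log10(20650) = 86.298 dB


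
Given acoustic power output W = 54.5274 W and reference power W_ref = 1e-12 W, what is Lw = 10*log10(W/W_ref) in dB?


W / W_ref = 54.5274 / 1e-12 = 5.45274e+13
Lw = 10 * log10(5.45274e+13) = 137.37 dB


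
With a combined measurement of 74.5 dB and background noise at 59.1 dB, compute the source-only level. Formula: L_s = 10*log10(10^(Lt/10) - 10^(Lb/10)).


10^(74.5/10) = 2.81838e+07
10^(59.1/10) = 812831
Difference = 2.81838e+07 - 812831 = 2.7371e+07
L_source = 10*log10(2.7371e+07) = 74.373 dB


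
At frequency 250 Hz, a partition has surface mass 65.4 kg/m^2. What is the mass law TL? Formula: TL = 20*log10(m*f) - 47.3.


m * f = 65.4 * 250 = 16350
20*log10(16350) = 84.2704 dB
TL = 84.2704 - 47.3 = 36.97 dB


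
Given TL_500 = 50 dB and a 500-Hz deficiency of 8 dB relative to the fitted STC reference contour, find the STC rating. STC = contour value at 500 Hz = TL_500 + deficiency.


By ASTM E413, STC = value of the fitted reference contour at 500 Hz.
Contour value at 500 Hz = TL_500 + deficiency = 50 + 8 = 58
STC = 58


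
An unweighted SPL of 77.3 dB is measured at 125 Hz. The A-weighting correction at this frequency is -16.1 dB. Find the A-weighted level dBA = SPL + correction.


A-weighting table: 125 Hz -> -16.1 dB correction
SPL_A = SPL + correction = 77.3 + (-16.1) = 61.2 dBA


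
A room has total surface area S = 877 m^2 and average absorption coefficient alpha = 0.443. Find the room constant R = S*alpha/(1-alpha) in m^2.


R = 877 * 0.443 / (1 - 0.443) = 697.51 m^2


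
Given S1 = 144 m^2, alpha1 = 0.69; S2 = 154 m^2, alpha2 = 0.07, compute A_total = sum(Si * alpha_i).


144 * 0.69 = 99.36
154 * 0.07 = 10.78
A_total = 99.36 + 10.78 = 110.14 m^2


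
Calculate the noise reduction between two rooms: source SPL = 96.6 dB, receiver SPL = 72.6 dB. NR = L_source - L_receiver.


NR = L_source - L_receiver (difference between source and receiving room levels)
NR = 96.6 - 72.6 = 24 dB


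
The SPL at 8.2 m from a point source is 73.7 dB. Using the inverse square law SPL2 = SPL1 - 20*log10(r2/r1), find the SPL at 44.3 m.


r2/r1 = 44.3/8.2 = 5.40244
Correction = 20*log10(5.40244) = 14.6518 dB
SPL2 = 73.7 - 14.6518 = 59.048 dB


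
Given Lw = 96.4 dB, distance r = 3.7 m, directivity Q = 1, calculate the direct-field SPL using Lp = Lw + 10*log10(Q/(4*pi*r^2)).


4*pi*r^2 = 4*pi*3.7^2 = 172.034 m^2
Q / (4*pi*r^2) = 1 / 172.034 = 0.0058128
Lp = 96.4 + 10*log10(0.0058128) = 74.044 dB


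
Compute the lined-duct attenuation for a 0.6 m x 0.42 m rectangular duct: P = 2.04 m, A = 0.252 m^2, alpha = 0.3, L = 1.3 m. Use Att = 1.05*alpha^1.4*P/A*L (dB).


alpha^1.4 = 0.3^1.4 = 0.18534
Attenuation rate = 1.05 * alpha^1.4 * P / A
= 1.05 * 0.18534 * 2.04 / 0.252 = 1.57539 dB/m
Total Att = 1.57539 * 1.3 = 2.048 dB


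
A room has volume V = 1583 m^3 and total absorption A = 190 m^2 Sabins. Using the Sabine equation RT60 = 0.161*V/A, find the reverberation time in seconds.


RT60 = 0.161 * 1583 / 190 = 1.3414 s


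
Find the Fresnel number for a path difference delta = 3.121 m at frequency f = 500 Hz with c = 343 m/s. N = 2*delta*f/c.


N = 2*delta*f/c = 2*delta/lambda, where lambda = c/f
lambda = 343 / 500 = 0.686 m
N = 2 * 3.121 / 0.686 = 9.0991


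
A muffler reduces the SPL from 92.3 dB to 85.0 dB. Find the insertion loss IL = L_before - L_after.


Insertion loss = SPL without muffler - SPL with muffler
IL = 92.3 - 85.0 = 7.3 dB


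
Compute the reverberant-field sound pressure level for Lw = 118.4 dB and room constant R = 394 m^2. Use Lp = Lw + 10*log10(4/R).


4/R = 4/394 = 0.0101523
Lp = 118.4 + 10*log10(0.0101523) = 98.466 dB


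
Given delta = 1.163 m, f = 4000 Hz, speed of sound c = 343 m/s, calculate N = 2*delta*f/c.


N = 2*delta*f/c = 2*delta/lambda, where lambda = c/f
lambda = 343 / 4000 = 0.08575 m
N = 2 * 1.163 / 0.08575 = 27.125


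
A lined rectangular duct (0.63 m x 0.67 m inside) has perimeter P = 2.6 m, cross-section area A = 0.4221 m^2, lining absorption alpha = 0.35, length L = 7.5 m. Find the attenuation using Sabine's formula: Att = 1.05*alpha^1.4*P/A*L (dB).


alpha^1.4 = 0.35^1.4 = 0.229983
Attenuation rate = 1.05 * alpha^1.4 * P / A
= 1.05 * 0.229983 * 2.6 / 0.4221 = 1.48745 dB/m
Total Att = 1.48745 * 7.5 = 11.156 dB


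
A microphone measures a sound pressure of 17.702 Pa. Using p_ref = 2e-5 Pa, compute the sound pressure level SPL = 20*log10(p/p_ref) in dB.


p / p_ref = 17.702 / 2e-5 = 885100
SPL = 20 * log10(885100) = 118.94 dB


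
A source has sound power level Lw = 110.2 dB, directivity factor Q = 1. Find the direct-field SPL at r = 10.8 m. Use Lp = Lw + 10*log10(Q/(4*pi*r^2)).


4*pi*r^2 = 4*pi*10.8^2 = 1465.74 m^2
Q / (4*pi*r^2) = 1 / 1465.74 = 0.000682249
Lp = 110.2 + 10*log10(0.000682249) = 78.539 dB


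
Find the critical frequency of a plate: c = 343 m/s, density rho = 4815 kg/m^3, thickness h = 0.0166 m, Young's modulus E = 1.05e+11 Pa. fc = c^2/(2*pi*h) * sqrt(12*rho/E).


12*rho/E = 12*4815/1.05e+11 = 5.50286e-07
sqrt(12*rho/E) = sqrt(5.50286e-07) = 0.000741813
c^2/(2*pi*h) = 343^2/(2*pi*0.0166) = 1.12798e+06
fc = 1.12798e+06 * 0.000741813 = 836.75 Hz


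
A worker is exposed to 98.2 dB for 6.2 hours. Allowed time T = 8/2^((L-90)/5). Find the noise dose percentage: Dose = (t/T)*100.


T_allowed = 8 / 2^((98.2 - 90)/5) = 2.56685 hr
Dose = 6.2 / 2.56685 * 100 = 241.54 %


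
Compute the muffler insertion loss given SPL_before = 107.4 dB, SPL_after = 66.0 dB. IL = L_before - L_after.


Insertion loss = SPL without muffler - SPL with muffler
IL = 107.4 - 66.0 = 41.4 dB


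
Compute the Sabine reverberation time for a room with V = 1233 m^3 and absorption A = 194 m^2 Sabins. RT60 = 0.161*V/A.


RT60 = 0.161 * 1233 / 194 = 1.0233 s


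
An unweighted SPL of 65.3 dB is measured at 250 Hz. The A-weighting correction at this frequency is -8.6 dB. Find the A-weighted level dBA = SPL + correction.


A-weighting table: 250 Hz -> -8.6 dB correction
SPL_A = SPL + correction = 65.3 + (-8.6) = 56.7 dBA


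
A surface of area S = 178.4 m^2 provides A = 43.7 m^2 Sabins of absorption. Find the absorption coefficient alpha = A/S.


Absorption coefficient = absorbed power / incident power
alpha = A / S = 43.7 / 178.4 = 0.24496


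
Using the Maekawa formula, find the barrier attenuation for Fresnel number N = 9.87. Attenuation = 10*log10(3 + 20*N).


3 + 20*N = 3 + 20*9.87 = 200.4
Att = 10*log10(200.4) = 23.019 dB


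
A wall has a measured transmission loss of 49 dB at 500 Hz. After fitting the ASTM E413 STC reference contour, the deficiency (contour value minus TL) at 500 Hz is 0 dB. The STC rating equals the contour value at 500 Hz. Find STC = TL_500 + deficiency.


By ASTM E413, STC = value of the fitted reference contour at 500 Hz.
Contour value at 500 Hz = TL_500 + deficiency = 49 + 0 = 49
STC = 49


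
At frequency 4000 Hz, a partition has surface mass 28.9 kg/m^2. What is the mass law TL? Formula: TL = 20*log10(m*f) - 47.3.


m * f = 28.9 * 4000 = 115600
20*log10(115600) = 101.259 dB
TL = 101.259 - 47.3 = 53.959 dB


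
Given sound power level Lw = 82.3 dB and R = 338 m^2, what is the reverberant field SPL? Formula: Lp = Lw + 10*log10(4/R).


4/R = 4/338 = 0.0118343
Lp = 82.3 + 10*log10(0.0118343) = 63.031 dB


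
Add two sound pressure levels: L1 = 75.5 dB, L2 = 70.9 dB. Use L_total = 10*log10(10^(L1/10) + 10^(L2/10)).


10^(75.5/10) = 3.54813e+07
10^(70.9/10) = 1.23027e+07
Sum = 3.54813e+07 + 1.23027e+07 = 4.7784e+07
L_total = 10*log10(4.7784e+07) = 76.793 dB


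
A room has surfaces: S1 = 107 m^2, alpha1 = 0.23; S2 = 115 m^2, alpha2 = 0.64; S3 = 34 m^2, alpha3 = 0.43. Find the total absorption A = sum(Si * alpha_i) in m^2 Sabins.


107 * 0.23 = 24.61
115 * 0.64 = 73.6
34 * 0.43 = 14.62
A_total = 24.61 + 73.6 + 14.62 = 112.83 m^2


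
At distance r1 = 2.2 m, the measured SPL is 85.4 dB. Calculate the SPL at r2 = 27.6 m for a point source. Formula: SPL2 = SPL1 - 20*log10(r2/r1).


r2/r1 = 27.6/2.2 = 12.5455
Correction = 20*log10(12.5455) = 21.9698 dB
SPL2 = 85.4 - 21.9698 = 63.43 dB


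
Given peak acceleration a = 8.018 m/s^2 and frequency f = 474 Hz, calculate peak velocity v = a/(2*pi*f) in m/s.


omega = 2*pi*f = 2*pi*474 = 2978.23 rad/s
v = a / omega = 8.018 / 2978.23 = 0.0026922 m/s


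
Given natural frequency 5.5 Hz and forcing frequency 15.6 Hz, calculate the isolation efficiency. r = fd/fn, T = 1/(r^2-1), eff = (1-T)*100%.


r = 15.6 / 5.5 = 2.83636
r^2 - 1 = 2.83636^2 - 1 = 7.04494
T = 1/7.04494 = 0.141946
Efficiency = (1 - 0.141946)*100 = 85.805 %


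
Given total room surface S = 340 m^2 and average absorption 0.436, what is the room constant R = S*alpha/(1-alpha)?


R = 340 * 0.436 / (1 - 0.436) = 262.84 m^2


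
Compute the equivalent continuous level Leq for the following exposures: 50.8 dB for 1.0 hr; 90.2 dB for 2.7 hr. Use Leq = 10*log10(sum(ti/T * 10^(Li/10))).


T_total = 1.0 + 2.7 = 3.7 hr
(1.0/3.7) * 10^(50.8/10) = 32493.6
(2.7/3.7) * 10^(90.2/10) = 7.64121e+08
Sum = 32493.6 + 7.64121e+08 = 7.64153e+08
Leq = 10*log10(7.64153e+08) = 88.832 dB


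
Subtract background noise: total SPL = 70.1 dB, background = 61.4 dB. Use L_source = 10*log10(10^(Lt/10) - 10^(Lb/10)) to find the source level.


10^(70.1/10) = 1.02329e+07
10^(61.4/10) = 1.38038e+06
Difference = 1.02329e+07 - 1.38038e+06 = 8.85252e+06
L_source = 10*log10(8.85252e+06) = 69.471 dB


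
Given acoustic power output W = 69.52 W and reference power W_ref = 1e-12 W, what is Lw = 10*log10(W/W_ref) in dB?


W / W_ref = 69.52 / 1e-12 = 6.952e+13
Lw = 10 * log10(6.952e+13) = 138.42 dB


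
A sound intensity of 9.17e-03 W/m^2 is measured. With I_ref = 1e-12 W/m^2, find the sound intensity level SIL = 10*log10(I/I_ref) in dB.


I / I_ref = 9.17e-03 / 1e-12 = 9.17e+09
SIL = 10 * log10(9.17e+09) = 99.624 dB


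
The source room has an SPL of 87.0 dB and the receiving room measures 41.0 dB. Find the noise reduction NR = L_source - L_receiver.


NR = L_source - L_receiver (difference between source and receiving room levels)
NR = 87.0 - 41.0 = 46 dB


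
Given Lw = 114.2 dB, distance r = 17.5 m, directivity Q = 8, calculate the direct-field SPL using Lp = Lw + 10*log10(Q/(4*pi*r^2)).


4*pi*r^2 = 4*pi*17.5^2 = 3848.45 m^2
Q / (4*pi*r^2) = 8 / 3848.45 = 0.00207876
Lp = 114.2 + 10*log10(0.00207876) = 87.378 dB


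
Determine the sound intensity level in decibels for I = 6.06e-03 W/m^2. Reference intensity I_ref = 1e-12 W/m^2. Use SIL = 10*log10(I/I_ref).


I / I_ref = 6.06e-03 / 1e-12 = 6.06e+09
SIL = 10 * log10(6.06e+09) = 97.825 dB


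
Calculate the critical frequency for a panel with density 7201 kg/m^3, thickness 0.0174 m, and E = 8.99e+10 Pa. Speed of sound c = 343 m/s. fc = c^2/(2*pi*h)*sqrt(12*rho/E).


12*rho/E = 12*7201/8.99e+10 = 9.61201e-07
sqrt(12*rho/E) = sqrt(9.61201e-07) = 0.000980409
c^2/(2*pi*h) = 343^2/(2*pi*0.0174) = 1.07612e+06
fc = 1.07612e+06 * 0.000980409 = 1055 Hz


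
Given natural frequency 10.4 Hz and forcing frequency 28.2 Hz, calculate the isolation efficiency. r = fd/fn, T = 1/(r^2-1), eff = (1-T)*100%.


r = 28.2 / 10.4 = 2.71154
r^2 - 1 = 2.71154^2 - 1 = 6.35245
T = 1/6.35245 = 0.15742
Efficiency = (1 - 0.15742)*100 = 84.258 %


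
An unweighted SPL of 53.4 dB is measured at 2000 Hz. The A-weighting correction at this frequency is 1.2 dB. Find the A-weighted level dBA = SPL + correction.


A-weighting table: 2000 Hz -> 1.2 dB correction
SPL_A = SPL + correction = 53.4 + (1.2) = 54.6 dBA


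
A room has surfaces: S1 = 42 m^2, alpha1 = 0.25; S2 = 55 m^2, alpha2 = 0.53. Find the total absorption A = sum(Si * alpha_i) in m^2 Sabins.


42 * 0.25 = 10.5
55 * 0.53 = 29.15
A_total = 10.5 + 29.15 = 39.65 m^2


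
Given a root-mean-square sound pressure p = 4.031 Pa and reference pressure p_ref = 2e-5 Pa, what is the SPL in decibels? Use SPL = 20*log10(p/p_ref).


p / p_ref = 4.031 / 2e-5 = 201550
SPL = 20 * log10(201550) = 106.09 dB


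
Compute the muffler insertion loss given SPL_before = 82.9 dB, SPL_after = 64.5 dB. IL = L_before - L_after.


Insertion loss = SPL without muffler - SPL with muffler
IL = 82.9 - 64.5 = 18.4 dB


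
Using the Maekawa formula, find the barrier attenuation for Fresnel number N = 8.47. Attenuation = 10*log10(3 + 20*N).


3 + 20*N = 3 + 20*8.47 = 172.4
Att = 10*log10(172.4) = 22.365 dB


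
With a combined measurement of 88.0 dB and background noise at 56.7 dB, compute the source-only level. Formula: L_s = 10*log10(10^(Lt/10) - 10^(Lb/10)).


10^(88.0/10) = 6.30957e+08
10^(56.7/10) = 467735
Difference = 6.30957e+08 - 467735 = 6.30489e+08
L_source = 10*log10(6.30489e+08) = 87.997 dB


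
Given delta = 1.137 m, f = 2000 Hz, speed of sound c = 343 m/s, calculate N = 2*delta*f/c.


N = 2*delta*f/c = 2*delta/lambda, where lambda = c/f
lambda = 343 / 2000 = 0.1715 m
N = 2 * 1.137 / 0.1715 = 13.259


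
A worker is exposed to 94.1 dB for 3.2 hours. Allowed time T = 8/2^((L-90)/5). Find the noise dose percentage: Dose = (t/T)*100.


T_allowed = 8 / 2^((94.1 - 90)/5) = 4.53154 hr
Dose = 3.2 / 4.53154 * 100 = 70.616 %


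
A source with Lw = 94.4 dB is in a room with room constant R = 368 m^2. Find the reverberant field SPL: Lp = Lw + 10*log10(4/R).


4/R = 4/368 = 0.0108696
Lp = 94.4 + 10*log10(0.0108696) = 74.762 dB


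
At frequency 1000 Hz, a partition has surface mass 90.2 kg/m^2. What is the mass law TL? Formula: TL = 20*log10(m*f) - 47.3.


m * f = 90.2 * 1000 = 90200
20*log10(90200) = 99.1041 dB
TL = 99.1041 - 47.3 = 51.804 dB


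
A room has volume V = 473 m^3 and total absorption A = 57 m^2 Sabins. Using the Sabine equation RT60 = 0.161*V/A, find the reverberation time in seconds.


RT60 = 0.161 * 473 / 57 = 1.336 s


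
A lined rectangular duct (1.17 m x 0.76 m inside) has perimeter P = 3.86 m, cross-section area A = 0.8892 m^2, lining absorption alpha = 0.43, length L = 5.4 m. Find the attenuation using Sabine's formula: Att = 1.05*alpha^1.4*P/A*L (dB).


alpha^1.4 = 0.43^1.4 = 0.3068
Attenuation rate = 1.05 * alpha^1.4 * P / A
= 1.05 * 0.3068 * 3.86 / 0.8892 = 1.3984 dB/m
Total Att = 1.3984 * 5.4 = 7.5514 dB


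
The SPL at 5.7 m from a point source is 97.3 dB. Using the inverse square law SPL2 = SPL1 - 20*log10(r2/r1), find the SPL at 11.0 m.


r2/r1 = 11.0/5.7 = 1.92982
Correction = 20*log10(1.92982) = 5.71034 dB
SPL2 = 97.3 - 5.71034 = 91.59 dB


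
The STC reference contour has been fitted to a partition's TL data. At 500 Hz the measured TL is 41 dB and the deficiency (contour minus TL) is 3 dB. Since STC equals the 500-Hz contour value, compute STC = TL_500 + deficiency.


By ASTM E413, STC = value of the fitted reference contour at 500 Hz.
Contour value at 500 Hz = TL_500 + deficiency = 41 + 3 = 44
STC = 44


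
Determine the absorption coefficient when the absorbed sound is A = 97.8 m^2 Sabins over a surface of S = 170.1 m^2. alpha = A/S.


Absorption coefficient = absorbed power / incident power
alpha = A / S = 97.8 / 170.1 = 0.57496


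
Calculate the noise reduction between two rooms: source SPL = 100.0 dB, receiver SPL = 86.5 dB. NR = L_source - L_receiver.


NR = L_source - L_receiver (difference between source and receiving room levels)
NR = 100.0 - 86.5 = 13.5 dB


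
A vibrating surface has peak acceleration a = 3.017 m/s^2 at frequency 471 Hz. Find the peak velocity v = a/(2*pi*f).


omega = 2*pi*f = 2*pi*471 = 2959.38 rad/s
v = a / omega = 3.017 / 2959.38 = 0.0010195 m/s


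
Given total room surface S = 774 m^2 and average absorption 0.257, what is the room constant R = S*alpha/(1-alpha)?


R = 774 * 0.257 / (1 - 0.257) = 267.72 m^2


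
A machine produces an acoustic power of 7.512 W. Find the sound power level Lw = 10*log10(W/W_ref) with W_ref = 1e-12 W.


W / W_ref = 7.512 / 1e-12 = 7.512e+12
Lw = 10 * log10(7.512e+12) = 128.76 dB


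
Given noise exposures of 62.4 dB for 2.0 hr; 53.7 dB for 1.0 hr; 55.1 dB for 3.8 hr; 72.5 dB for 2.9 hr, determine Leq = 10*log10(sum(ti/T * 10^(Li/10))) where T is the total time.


T_total = 2.0 + 1.0 + 3.8 + 2.9 = 9.7 hr
(2.0/9.7) * 10^(62.4/10) = 358309
(1.0/9.7) * 10^(53.7/10) = 24167.3
(3.8/9.7) * 10^(55.1/10) = 126769
(2.9/9.7) * 10^(72.5/10) = 5.31651e+06
Sum = 358309 + 24167.3 + 126769 + 5.31651e+06 = 5.82576e+06
Leq = 10*log10(5.82576e+06) = 67.654 dB


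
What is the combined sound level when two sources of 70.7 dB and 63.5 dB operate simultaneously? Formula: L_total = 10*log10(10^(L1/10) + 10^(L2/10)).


10^(70.7/10) = 1.1749e+07
10^(63.5/10) = 2.23872e+06
Sum = 1.1749e+07 + 2.23872e+06 = 1.39877e+07
L_total = 10*log10(1.39877e+07) = 71.457 dB


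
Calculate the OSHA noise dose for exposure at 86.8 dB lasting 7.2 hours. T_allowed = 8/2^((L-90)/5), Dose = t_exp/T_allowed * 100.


T_allowed = 8 / 2^((86.8 - 90)/5) = 12.4666 hr
Dose = 7.2 / 12.4666 * 100 = 57.754 %


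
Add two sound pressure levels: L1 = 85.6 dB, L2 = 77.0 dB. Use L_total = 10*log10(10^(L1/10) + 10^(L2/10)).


10^(85.6/10) = 3.63078e+08
10^(77.0/10) = 5.01187e+07
Sum = 3.63078e+08 + 5.01187e+07 = 4.13197e+08
L_total = 10*log10(4.13197e+08) = 86.162 dB


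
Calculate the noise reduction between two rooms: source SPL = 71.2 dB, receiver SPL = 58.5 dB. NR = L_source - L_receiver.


NR = L_source - L_receiver (difference between source and receiving room levels)
NR = 71.2 - 58.5 = 12.7 dB


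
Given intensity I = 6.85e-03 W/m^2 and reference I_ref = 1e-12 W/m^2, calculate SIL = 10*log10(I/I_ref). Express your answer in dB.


I / I_ref = 6.85e-03 / 1e-12 = 6.85e+09
SIL = 10 * log10(6.85e+09) = 98.357 dB


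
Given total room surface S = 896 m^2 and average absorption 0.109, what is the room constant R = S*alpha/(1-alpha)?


R = 896 * 0.109 / (1 - 0.109) = 109.61 m^2


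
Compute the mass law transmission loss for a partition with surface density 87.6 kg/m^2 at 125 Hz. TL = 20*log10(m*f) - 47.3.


m * f = 87.6 * 125 = 10950
20*log10(10950) = 80.7883 dB
TL = 80.7883 - 47.3 = 33.488 dB


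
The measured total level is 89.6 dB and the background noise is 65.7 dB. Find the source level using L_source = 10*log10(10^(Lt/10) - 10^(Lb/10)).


10^(89.6/10) = 9.12011e+08
10^(65.7/10) = 3.71535e+06
Difference = 9.12011e+08 - 3.71535e+06 = 9.08296e+08
L_source = 10*log10(9.08296e+08) = 89.582 dB


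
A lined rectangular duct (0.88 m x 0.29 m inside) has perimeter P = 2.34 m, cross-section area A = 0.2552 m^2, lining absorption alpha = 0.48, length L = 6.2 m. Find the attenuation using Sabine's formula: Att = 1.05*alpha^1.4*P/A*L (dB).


alpha^1.4 = 0.48^1.4 = 0.35788
Attenuation rate = 1.05 * alpha^1.4 * P / A
= 1.05 * 0.35788 * 2.34 / 0.2552 = 3.44558 dB/m
Total Att = 3.44558 * 6.2 = 21.363 dB


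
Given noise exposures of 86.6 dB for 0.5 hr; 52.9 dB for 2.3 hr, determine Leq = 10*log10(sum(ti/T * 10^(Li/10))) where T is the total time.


T_total = 0.5 + 2.3 = 2.8 hr
(0.5/2.8) * 10^(86.6/10) = 8.16229e+07
(2.3/2.8) * 10^(52.9/10) = 160166
Sum = 8.16229e+07 + 160166 = 8.17831e+07
Leq = 10*log10(8.17831e+07) = 79.127 dB


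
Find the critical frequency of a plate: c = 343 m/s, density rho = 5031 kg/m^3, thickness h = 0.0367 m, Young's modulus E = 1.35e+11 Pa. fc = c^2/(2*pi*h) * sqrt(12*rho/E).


12*rho/E = 12*5031/1.35e+11 = 4.472e-07
sqrt(12*rho/E) = sqrt(4.472e-07) = 0.00066873
c^2/(2*pi*h) = 343^2/(2*pi*0.0367) = 510202
fc = 510202 * 0.00066873 = 341.19 Hz


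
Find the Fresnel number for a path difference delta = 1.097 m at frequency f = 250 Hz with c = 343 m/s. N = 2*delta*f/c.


N = 2*delta*f/c = 2*delta/lambda, where lambda = c/f
lambda = 343 / 250 = 1.372 m
N = 2 * 1.097 / 1.372 = 1.5991


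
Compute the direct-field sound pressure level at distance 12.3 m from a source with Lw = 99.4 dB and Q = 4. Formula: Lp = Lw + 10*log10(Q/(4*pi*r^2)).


4*pi*r^2 = 4*pi*12.3^2 = 1901.17 m^2
Q / (4*pi*r^2) = 4 / 1901.17 = 0.00210397
Lp = 99.4 + 10*log10(0.00210397) = 72.63 dB


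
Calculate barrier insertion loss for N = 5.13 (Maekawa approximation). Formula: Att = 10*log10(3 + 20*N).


3 + 20*N = 3 + 20*5.13 = 105.6
Att = 10*log10(105.6) = 20.237 dB


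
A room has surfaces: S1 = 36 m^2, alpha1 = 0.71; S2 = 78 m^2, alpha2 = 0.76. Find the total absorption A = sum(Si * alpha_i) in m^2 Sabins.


36 * 0.71 = 25.56
78 * 0.76 = 59.28
A_total = 25.56 + 59.28 = 84.84 m^2


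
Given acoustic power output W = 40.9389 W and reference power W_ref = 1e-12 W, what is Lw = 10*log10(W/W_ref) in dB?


W / W_ref = 40.9389 / 1e-12 = 4.09389e+13
Lw = 10 * log10(4.09389e+13) = 136.12 dB


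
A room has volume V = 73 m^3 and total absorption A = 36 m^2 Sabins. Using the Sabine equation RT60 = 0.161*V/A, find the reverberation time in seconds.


RT60 = 0.161 * 73 / 36 = 0.32647 s


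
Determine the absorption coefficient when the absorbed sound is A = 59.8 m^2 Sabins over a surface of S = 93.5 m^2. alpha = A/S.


Absorption coefficient = absorbed power / incident power
alpha = A / S = 59.8 / 93.5 = 0.63957


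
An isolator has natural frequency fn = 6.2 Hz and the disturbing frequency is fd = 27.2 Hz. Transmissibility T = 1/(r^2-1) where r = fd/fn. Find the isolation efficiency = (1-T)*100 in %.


r = 27.2 / 6.2 = 4.3871
r^2 - 1 = 4.3871^2 - 1 = 18.2466
T = 1/18.2466 = 0.0548047
Efficiency = (1 - 0.0548047)*100 = 94.52 %


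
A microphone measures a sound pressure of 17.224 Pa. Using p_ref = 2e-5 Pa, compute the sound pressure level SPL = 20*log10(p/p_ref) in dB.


p / p_ref = 17.224 / 2e-5 = 861200
SPL = 20 * log10(861200) = 118.7 dB


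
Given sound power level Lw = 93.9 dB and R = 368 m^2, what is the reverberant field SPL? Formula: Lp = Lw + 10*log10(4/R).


4/R = 4/368 = 0.0108696
Lp = 93.9 + 10*log10(0.0108696) = 74.262 dB


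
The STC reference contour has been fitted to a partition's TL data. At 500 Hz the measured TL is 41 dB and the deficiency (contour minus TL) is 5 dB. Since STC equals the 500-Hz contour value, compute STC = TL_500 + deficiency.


By ASTM E413, STC = value of the fitted reference contour at 500 Hz.
Contour value at 500 Hz = TL_500 + deficiency = 41 + 5 = 46
STC = 46


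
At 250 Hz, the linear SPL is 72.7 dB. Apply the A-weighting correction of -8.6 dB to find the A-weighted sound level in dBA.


A-weighting table: 250 Hz -> -8.6 dB correction
SPL_A = SPL + correction = 72.7 + (-8.6) = 64.1 dBA


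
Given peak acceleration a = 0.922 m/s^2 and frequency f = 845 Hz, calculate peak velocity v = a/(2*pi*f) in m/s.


omega = 2*pi*f = 2*pi*845 = 5309.29 rad/s
v = a / omega = 0.922 / 5309.29 = 0.00017366 m/s


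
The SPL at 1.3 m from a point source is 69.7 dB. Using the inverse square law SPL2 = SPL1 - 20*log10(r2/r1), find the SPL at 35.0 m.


r2/r1 = 35.0/1.3 = 26.9231
Correction = 20*log10(26.9231) = 28.6025 dB
SPL2 = 69.7 - 28.6025 = 41.098 dB


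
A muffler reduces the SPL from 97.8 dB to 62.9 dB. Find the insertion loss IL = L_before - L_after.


Insertion loss = SPL without muffler - SPL with muffler
IL = 97.8 - 62.9 = 34.9 dB


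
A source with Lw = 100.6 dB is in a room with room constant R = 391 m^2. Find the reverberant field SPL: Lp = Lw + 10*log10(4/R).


4/R = 4/391 = 0.0102302
Lp = 100.6 + 10*log10(0.0102302) = 80.699 dB


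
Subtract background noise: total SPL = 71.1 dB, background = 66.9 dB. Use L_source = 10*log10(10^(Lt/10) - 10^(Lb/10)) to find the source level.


10^(71.1/10) = 1.28825e+07
10^(66.9/10) = 4.89779e+06
Difference = 1.28825e+07 - 4.89779e+06 = 7.98471e+06
L_source = 10*log10(7.98471e+06) = 69.023 dB


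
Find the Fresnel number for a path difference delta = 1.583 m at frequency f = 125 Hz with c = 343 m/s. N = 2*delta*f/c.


N = 2*delta*f/c = 2*delta/lambda, where lambda = c/f
lambda = 343 / 125 = 2.744 m
N = 2 * 1.583 / 2.744 = 1.1538


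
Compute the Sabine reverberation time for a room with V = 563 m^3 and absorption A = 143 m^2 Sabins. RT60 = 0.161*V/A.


RT60 = 0.161 * 563 / 143 = 0.63387 s


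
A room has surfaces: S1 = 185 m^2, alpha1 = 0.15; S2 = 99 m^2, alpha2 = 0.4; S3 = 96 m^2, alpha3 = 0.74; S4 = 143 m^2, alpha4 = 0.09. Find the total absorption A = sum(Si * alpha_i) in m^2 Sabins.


185 * 0.15 = 27.75
99 * 0.4 = 39.6
96 * 0.74 = 71.04
143 * 0.09 = 12.87
A_total = 27.75 + 39.6 + 71.04 + 12.87 = 151.26 m^2


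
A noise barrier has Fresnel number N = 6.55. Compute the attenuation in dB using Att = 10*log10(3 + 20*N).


3 + 20*N = 3 + 20*6.55 = 134
Att = 10*log10(134) = 21.271 dB


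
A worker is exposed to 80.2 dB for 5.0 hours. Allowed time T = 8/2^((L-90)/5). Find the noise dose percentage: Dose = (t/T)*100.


T_allowed = 8 / 2^((80.2 - 90)/5) = 31.125 hr
Dose = 5.0 / 31.125 * 100 = 16.064 %


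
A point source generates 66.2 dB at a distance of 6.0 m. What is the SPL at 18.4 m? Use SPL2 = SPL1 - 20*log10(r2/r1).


r2/r1 = 18.4/6.0 = 3.06667
Correction = 20*log10(3.06667) = 9.73334 dB
SPL2 = 66.2 - 9.73334 = 56.467 dB


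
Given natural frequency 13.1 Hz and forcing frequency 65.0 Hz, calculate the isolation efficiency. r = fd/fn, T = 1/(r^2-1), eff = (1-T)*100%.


r = 65.0 / 13.1 = 4.96183
r^2 - 1 = 4.96183^2 - 1 = 23.6198
T = 1/23.6198 = 0.0423374
Efficiency = (1 - 0.0423374)*100 = 95.766 %


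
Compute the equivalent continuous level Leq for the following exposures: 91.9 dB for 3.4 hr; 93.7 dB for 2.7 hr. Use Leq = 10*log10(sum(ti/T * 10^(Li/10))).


T_total = 3.4 + 2.7 = 6.1 hr
(3.4/6.1) * 10^(91.9/10) = 8.63275e+08
(2.7/6.1) * 10^(93.7/10) = 1.03761e+09
Sum = 8.63275e+08 + 1.03761e+09 = 1.90088e+09
Leq = 10*log10(1.90088e+09) = 92.79 dB


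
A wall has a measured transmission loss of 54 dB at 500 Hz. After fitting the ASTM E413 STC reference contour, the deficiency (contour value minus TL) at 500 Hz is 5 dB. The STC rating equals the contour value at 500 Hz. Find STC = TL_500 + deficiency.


By ASTM E413, STC = value of the fitted reference contour at 500 Hz.
Contour value at 500 Hz = TL_500 + deficiency = 54 + 5 = 59
STC = 59


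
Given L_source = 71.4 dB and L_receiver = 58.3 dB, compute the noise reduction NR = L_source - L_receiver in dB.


NR = L_source - L_receiver (difference between source and receiving room levels)
NR = 71.4 - 58.3 = 13.1 dB


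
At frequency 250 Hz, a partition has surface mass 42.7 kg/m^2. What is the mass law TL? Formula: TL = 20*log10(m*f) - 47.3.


m * f = 42.7 * 250 = 10675
20*log10(10675) = 80.5674 dB
TL = 80.5674 - 47.3 = 33.267 dB
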